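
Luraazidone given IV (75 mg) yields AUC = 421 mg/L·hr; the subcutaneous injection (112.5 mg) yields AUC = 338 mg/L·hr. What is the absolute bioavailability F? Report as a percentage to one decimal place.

F = 53.5%

F = (AUC_ev / D_ev) / (AUC_iv / D_iv)
  = (338/112.5) / (421/75)
  = 3.00444 / 5.61333 = 0.5352
  = 53.52%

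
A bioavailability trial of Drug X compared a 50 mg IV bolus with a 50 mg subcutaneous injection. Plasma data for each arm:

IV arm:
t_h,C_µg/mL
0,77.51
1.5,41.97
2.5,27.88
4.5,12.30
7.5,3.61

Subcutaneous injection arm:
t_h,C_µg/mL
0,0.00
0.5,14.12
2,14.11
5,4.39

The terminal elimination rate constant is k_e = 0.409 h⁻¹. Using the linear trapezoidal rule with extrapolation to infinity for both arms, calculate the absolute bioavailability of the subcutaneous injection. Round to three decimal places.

Trapezoidal AUC_0→7.5 (IV):
  [0→1.5]: (77.51+41.97)/2 × 1.5 = 89.61
  [1.5→2.5]: (41.97+27.88)/2 × 1 = 34.925
  [2.5→4.5]: (27.88+12.30)/2 × 2 = 40.18
  [4.5→7.5]: (12.30+3.61)/2 × 3 = 23.865
  Sum = 188.58 µg/mL·h
IV tail: 3.61/0.409 = 8.826; AUC_iv,0→∞ = 188.58 + 8.826 = 197.406 µg/mL·h
Trapezoidal AUC_0→5 (subcutaneous injection):
  [0→0.5]: (0.00+14.12)/2 × 0.5 = 3.53
  [0.5→2]: (14.12+14.11)/2 × 1.5 = 21.1725
  [2→5]: (14.11+4.39)/2 × 3 = 27.75
  Sum = 52.4525 µg/mL·h
subcutaneous injection tail: 4.39/0.409 = 10.733; AUC_ev,0→∞ = 52.4525 + 10.733 = 63.1855 µg/mL·h
F = (AUC_ev/D_ev)/(AUC_iv/D_iv) = (63.1855/50)/(197.406/50) = 1.26371/3.94812 = 0.3201

F = 0.320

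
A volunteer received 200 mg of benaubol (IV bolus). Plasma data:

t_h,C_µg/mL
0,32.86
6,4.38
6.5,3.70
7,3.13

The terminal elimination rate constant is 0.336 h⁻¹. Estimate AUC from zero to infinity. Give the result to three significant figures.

Trapezoidal AUC_0→7:
  [0→6]: (32.86+4.38)/2 × 6 = 111.72
  [6→6.5]: (4.38+3.70)/2 × 0.5 = 2.02
  [6.5→7]: (3.70+3.13)/2 × 0.5 = 1.7075
  Sum = 115.4475 µg/mL·h
Extrapolated tail: C_last / k_e = 3.13 / 0.336 = 9.315
AUC_0→∞ = 115.4475 + 9.315 = 124.7625 µg/mL·h

AUC = 125 µg/mL·h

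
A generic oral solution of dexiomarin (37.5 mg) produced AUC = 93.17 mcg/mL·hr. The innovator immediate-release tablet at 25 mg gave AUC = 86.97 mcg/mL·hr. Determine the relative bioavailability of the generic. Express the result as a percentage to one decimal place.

F_rel = 71.4%

F_rel = (AUC_test/D_test) / (AUC_ref/D_ref)
      = (93.17/37.5) / (86.97/25)
      = 2.48453 / 3.4788 = 0.7142 = 71.42%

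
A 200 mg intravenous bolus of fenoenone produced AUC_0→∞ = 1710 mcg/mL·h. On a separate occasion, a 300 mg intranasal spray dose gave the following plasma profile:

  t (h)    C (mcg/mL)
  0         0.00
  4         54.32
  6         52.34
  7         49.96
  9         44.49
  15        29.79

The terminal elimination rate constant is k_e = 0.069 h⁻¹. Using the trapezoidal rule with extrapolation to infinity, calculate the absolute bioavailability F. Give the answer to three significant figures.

Trapezoidal AUC_0→15 (intranasal spray):
  [0→4]: (0.00+54.32)/2 × 4 = 108.64
  [4→6]: (54.32+52.34)/2 × 2 = 106.66
  [6→7]: (52.34+49.96)/2 × 1 = 51.15
  [7→9]: (49.96+44.49)/2 × 2 = 94.45
  [9→15]: (44.49+29.79)/2 × 6 = 222.84
  Sum = 583.74 mcg/mL·h
Tail: C_last/k_e = 29.79/0.069 = 431.739
AUC_0→∞ (intranasal spray) = 583.74 + 431.739 = 1015.479 mcg/mL·h
F = (AUC_ev/D_ev)/(AUC_iv/D_iv) = (1015.479/300)/(1710/200) = 3.38493/8.55 = 0.3959

F = 0.396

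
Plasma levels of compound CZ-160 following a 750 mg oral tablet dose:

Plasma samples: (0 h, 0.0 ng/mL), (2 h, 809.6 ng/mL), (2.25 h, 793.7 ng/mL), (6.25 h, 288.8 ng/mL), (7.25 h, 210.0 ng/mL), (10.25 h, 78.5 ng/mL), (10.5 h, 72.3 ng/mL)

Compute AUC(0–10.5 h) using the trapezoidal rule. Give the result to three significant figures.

AUC = 3880 ng/mL·h

Trapezoidal AUC_0→10.5:
  [0→2]: (0.0+809.6)/2 × 2 = 809.6
  [2→2.25]: (809.6+793.7)/2 × 0.25 = 200.4125
  [2.25→6.25]: (793.7+288.8)/2 × 4 = 2165.0
  [6.25→7.25]: (288.8+210.0)/2 × 1 = 249.4
  [7.25→10.25]: (210.0+78.5)/2 × 3 = 432.75
  [10.25→10.5]: (78.5+72.3)/2 × 0.25 = 18.85
  Sum = 3876.0125 ng/mL·h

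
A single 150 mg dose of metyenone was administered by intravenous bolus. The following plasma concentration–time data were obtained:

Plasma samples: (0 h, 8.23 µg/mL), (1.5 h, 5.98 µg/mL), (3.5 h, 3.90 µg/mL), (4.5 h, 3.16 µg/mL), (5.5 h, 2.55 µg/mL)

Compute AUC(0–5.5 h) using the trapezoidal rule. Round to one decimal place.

AUC = 26.9 µg/mL·h

Trapezoidal AUC_0→5.5:
  [0→1.5]: (8.23+5.98)/2 × 1.5 = 10.6575
  [1.5→3.5]: (5.98+3.90)/2 × 2 = 9.88
  [3.5→4.5]: (3.90+3.16)/2 × 1 = 3.53
  [4.5→5.5]: (3.16+2.55)/2 × 1 = 2.855
  Sum = 26.9225 µg/mL·h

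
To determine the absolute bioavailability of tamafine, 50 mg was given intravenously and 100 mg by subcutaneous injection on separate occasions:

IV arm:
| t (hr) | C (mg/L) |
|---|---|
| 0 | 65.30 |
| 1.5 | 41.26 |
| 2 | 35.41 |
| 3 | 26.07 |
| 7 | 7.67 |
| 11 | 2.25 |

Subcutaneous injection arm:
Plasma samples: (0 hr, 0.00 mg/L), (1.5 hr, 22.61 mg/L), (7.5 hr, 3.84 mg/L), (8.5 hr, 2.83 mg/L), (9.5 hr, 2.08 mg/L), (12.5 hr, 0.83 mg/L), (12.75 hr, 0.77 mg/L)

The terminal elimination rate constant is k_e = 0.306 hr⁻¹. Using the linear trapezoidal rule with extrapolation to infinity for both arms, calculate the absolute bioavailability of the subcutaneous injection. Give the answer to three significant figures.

Trapezoidal AUC_0→11 (IV):
  [0→1.5]: (65.30+41.26)/2 × 1.5 = 79.92
  [1.5→2]: (41.26+35.41)/2 × 0.5 = 19.1675
  [2→3]: (35.41+26.07)/2 × 1 = 30.74
  [3→7]: (26.07+7.67)/2 × 4 = 67.48
  [7→11]: (7.67+2.25)/2 × 4 = 19.84
  Sum = 217.1475 mg/L·hr
IV tail: 2.25/0.306 = 7.353; AUC_iv,0→∞ = 217.1475 + 7.353 = 224.5005 mg/L·hr
Trapezoidal AUC_0→12.75 (subcutaneous injection):
  [0→1.5]: (0.00+22.61)/2 × 1.5 = 16.9575
  [1.5→7.5]: (22.61+3.84)/2 × 6 = 79.35
  [7.5→8.5]: (3.84+2.83)/2 × 1 = 3.335
  [8.5→9.5]: (2.83+2.08)/2 × 1 = 2.455
  [9.5→12.5]: (2.08+0.83)/2 × 3 = 4.365
  [12.5→12.75]: (0.83+0.77)/2 × 0.25 = 0.2
  Sum = 106.6625 mg/L·hr
subcutaneous injection tail: 0.77/0.306 = 2.516; AUC_ev,0→∞ = 106.6625 + 2.516 = 109.1785 mg/L·hr
F = (AUC_ev/D_ev)/(AUC_iv/D_iv) = (109.1785/100)/(224.5005/50) = 1.091785/4.49001 = 0.2432

F = 0.243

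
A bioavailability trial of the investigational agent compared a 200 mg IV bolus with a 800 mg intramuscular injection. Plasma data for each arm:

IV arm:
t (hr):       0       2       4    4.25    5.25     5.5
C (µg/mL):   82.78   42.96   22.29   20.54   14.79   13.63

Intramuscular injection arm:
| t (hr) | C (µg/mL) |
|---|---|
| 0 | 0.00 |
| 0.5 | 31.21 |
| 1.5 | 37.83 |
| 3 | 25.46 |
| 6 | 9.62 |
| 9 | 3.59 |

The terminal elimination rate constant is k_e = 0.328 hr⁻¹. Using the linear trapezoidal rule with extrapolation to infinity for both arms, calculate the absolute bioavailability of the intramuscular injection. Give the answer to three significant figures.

F = 0.167

Trapezoidal AUC_0→5.5 (IV):
  [0→2]: (82.78+42.96)/2 × 2 = 125.74
  [2→4]: (42.96+22.29)/2 × 2 = 65.25
  [4→4.25]: (22.29+20.54)/2 × 0.25 = 5.35375
  [4.25→5.25]: (20.54+14.79)/2 × 1 = 17.665
  [5.25→5.5]: (14.79+13.63)/2 × 0.25 = 3.5525
  Sum = 217.56125 µg/mL·hr
IV tail: 13.63/0.328 = 41.555; AUC_iv,0→∞ = 217.56125 + 41.555 = 259.11625 µg/mL·hr
Trapezoidal AUC_0→9 (intramuscular injection):
  [0→0.5]: (0.00+31.21)/2 × 0.5 = 7.8025
  [0.5→1.5]: (31.21+37.83)/2 × 1 = 34.52
  [1.5→3]: (37.83+25.46)/2 × 1.5 = 47.4675
  [3→6]: (25.46+9.62)/2 × 3 = 52.62
  [6→9]: (9.62+3.59)/2 × 3 = 19.815
  Sum = 162.225 µg/mL·hr
intramuscular injection tail: 3.59/0.328 = 10.945; AUC_ev,0→∞ = 162.225 + 10.945 = 173.17 µg/mL·hr
F = (AUC_ev/D_ev)/(AUC_iv/D_iv) = (173.17/800)/(259.11625/200) = 0.2164625/1.29558 = 0.1671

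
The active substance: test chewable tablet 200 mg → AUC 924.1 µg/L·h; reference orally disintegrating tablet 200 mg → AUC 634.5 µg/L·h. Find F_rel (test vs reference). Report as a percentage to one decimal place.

F_rel = 145.6%

F_rel = (AUC_test/D_test) / (AUC_ref/D_ref)
      = (924.1/200) / (634.5/200)
      = 4.6205 / 3.1725 = 1.4564 = 145.64%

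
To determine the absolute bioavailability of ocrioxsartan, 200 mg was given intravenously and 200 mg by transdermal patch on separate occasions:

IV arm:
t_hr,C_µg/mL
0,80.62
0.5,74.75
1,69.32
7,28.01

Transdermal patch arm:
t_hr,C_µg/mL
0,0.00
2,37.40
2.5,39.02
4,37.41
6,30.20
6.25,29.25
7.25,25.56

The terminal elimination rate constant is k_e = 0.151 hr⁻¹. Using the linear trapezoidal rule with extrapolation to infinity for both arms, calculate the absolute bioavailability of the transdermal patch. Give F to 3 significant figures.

Trapezoidal AUC_0→7 (IV):
  [0→0.5]: (80.62+74.75)/2 × 0.5 = 38.8425
  [0.5→1]: (74.75+69.32)/2 × 0.5 = 36.0175
  [1→7]: (69.32+28.01)/2 × 6 = 291.99
  Sum = 366.85 µg/mL·hr
IV tail: 28.01/0.151 = 185.497; AUC_iv,0→∞ = 366.85 + 185.497 = 552.347 µg/mL·hr
Trapezoidal AUC_0→7.25 (transdermal patch):
  [0→2]: (0.00+37.40)/2 × 2 = 37.4
  [2→2.5]: (37.40+39.02)/2 × 0.5 = 19.105
  [2.5→4]: (39.02+37.41)/2 × 1.5 = 57.3225
  [4→6]: (37.41+30.20)/2 × 2 = 67.61
  [6→6.25]: (30.20+29.25)/2 × 0.25 = 7.43125
  [6.25→7.25]: (29.25+25.56)/2 × 1 = 27.405
  Sum = 216.27375 µg/mL·hr
transdermal patch tail: 25.56/0.151 = 169.272; AUC_ev,0→∞ = 216.27375 + 169.272 = 385.54575 µg/mL·hr
F = (AUC_ev/D_ev)/(AUC_iv/D_iv) = (385.54575/200)/(552.347/200) = 1.92773/2.761735 = 0.6980

F = 0.698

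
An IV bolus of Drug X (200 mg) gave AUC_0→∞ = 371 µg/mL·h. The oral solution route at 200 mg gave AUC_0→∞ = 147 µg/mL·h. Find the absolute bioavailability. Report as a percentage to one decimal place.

F = 39.6%

F = (AUC_ev / D_ev) / (AUC_iv / D_iv)
  = (147/200) / (371/200)
  = 0.735 / 1.855 = 0.3962
  = 39.62%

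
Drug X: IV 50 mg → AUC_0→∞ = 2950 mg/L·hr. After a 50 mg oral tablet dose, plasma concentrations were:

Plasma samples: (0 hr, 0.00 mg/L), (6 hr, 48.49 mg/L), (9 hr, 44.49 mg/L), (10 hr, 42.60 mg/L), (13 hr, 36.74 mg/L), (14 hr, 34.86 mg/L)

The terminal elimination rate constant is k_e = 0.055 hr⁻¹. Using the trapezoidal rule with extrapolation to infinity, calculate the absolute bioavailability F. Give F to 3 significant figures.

F = 0.379

Trapezoidal AUC_0→14 (oral tablet):
  [0→6]: (0.00+48.49)/2 × 6 = 145.47
  [6→9]: (48.49+44.49)/2 × 3 = 139.47
  [9→10]: (44.49+42.60)/2 × 1 = 43.545
  [10→13]: (42.60+36.74)/2 × 3 = 119.01
  [13→14]: (36.74+34.86)/2 × 1 = 35.8
  Sum = 483.295 mg/L·hr
Tail: C_last/k_e = 34.86/0.055 = 633.818
AUC_0→∞ (oral tablet) = 483.295 + 633.818 = 1117.113 mg/L·hr
F = (AUC_ev/D_ev)/(AUC_iv/D_iv) = (1117.113/50)/(2950/50) = 22.34226/59 = 0.3787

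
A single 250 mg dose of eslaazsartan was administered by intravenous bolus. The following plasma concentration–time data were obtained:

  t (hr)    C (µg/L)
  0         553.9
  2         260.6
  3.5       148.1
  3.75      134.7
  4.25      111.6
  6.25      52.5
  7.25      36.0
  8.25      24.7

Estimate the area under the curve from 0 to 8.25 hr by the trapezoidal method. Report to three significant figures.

AUC = 1460 µg/L·hr

Trapezoidal AUC_0→8.25:
  [0→2]: (553.9+260.6)/2 × 2 = 814.5
  [2→3.5]: (260.6+148.1)/2 × 1.5 = 306.525
  [3.5→3.75]: (148.1+134.7)/2 × 0.25 = 35.35
  [3.75→4.25]: (134.7+111.6)/2 × 0.5 = 61.575
  [4.25→6.25]: (111.6+52.5)/2 × 2 = 164.1
  [6.25→7.25]: (52.5+36.0)/2 × 1 = 44.25
  [7.25→8.25]: (36.0+24.7)/2 × 1 = 30.35
  Sum = 1456.65 µg/L·hr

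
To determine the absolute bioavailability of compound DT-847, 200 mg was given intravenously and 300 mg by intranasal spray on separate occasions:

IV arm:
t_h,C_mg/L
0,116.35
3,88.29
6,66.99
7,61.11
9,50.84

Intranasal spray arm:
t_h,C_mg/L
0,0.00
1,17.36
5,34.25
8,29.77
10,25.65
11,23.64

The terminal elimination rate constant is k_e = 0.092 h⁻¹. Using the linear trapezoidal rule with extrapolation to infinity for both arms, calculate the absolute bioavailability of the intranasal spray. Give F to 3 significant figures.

F = 0.286

Trapezoidal AUC_0→9 (IV):
  [0→3]: (116.35+88.29)/2 × 3 = 306.96
  [3→6]: (88.29+66.99)/2 × 3 = 232.92
  [6→7]: (66.99+61.11)/2 × 1 = 64.05
  [7→9]: (61.11+50.84)/2 × 2 = 111.95
  Sum = 715.88 mg/L·h
IV tail: 50.84/0.092 = 552.609; AUC_iv,0→∞ = 715.88 + 552.609 = 1268.489 mg/L·h
Trapezoidal AUC_0→11 (intranasal spray):
  [0→1]: (0.00+17.36)/2 × 1 = 8.68
  [1→5]: (17.36+34.25)/2 × 4 = 103.22
  [5→8]: (34.25+29.77)/2 × 3 = 96.03
  [8→10]: (29.77+25.65)/2 × 2 = 55.42
  [10→11]: (25.65+23.64)/2 × 1 = 24.645
  Sum = 287.995 mg/L·h
intranasal spray tail: 23.64/0.092 = 256.957; AUC_ev,0→∞ = 287.995 + 256.957 = 544.952 mg/L·h
F = (AUC_ev/D_ev)/(AUC_iv/D_iv) = (544.952/300)/(1268.489/200) = 1.81651/6.342445 = 0.2864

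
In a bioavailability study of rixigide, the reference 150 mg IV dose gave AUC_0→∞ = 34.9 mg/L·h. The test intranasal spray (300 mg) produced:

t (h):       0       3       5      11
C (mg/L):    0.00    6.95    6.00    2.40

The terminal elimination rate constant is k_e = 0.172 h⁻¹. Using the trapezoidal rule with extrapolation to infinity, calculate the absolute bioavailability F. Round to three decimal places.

Trapezoidal AUC_0→11 (intranasal spray):
  [0→3]: (0.00+6.95)/2 × 3 = 10.425
  [3→5]: (6.95+6.00)/2 × 2 = 12.95
  [5→11]: (6.00+2.40)/2 × 6 = 25.2
  Sum = 48.575 mg/L·h
Tail: C_last/k_e = 2.40/0.172 = 13.953
AUC_0→∞ (intranasal spray) = 48.575 + 13.953 = 62.528 mg/L·h
F = (AUC_ev/D_ev)/(AUC_iv/D_iv) = (62.528/300)/(34.9/150) = 0.208427/0.232667 = 0.8958

F = 0.896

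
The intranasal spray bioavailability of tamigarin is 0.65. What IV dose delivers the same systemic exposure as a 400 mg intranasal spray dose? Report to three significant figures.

Systemic exposure from an extravascular dose = F × D_ev, so the equivalent IV dose is F × D_ev.
D_iv = F × D_ev = 0.65 × 400 = 260 mg

D_iv = 260 mg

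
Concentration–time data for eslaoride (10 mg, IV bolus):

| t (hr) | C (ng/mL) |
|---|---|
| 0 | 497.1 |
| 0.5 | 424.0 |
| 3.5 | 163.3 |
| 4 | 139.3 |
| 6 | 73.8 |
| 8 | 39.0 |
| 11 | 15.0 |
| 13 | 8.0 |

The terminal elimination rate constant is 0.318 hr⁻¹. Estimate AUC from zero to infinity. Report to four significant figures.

Trapezoidal AUC_0→13:
  [0→0.5]: (497.1+424.0)/2 × 0.5 = 230.275
  [0.5→3.5]: (424.0+163.3)/2 × 3 = 880.95
  [3.5→4]: (163.3+139.3)/2 × 0.5 = 75.65
  [4→6]: (139.3+73.8)/2 × 2 = 213.1
  [6→8]: (73.8+39.0)/2 × 2 = 112.8
  [8→11]: (39.0+15.0)/2 × 3 = 81.0
  [11→13]: (15.0+8.0)/2 × 2 = 23.0
  Sum = 1616.775 ng/mL·hr
Extrapolated tail: C_last / k_e = 8.0 / 0.318 = 25.157
AUC_0→∞ = 1616.775 + 25.157 = 1641.932 ng/mL·hr

AUC = 1642 ng/mL·hr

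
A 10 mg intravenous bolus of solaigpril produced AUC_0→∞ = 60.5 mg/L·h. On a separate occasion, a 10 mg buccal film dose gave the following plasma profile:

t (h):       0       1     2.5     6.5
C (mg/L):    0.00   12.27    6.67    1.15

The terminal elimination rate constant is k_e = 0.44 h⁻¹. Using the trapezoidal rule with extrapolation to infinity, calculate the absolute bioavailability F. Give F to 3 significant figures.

F = 0.638

Trapezoidal AUC_0→6.5 (buccal film):
  [0→1]: (0.00+12.27)/2 × 1 = 6.135
  [1→2.5]: (12.27+6.67)/2 × 1.5 = 14.205
  [2.5→6.5]: (6.67+1.15)/2 × 4 = 15.64
  Sum = 35.98 mg/L·h
Tail: C_last/k_e = 1.15/0.44 = 2.614
AUC_0→∞ (buccal film) = 35.98 + 2.614 = 38.594 mg/L·h
F = (AUC_ev/D_ev)/(AUC_iv/D_iv) = (38.594/10)/(60.5/10) = 3.8594/6.05 = 0.6379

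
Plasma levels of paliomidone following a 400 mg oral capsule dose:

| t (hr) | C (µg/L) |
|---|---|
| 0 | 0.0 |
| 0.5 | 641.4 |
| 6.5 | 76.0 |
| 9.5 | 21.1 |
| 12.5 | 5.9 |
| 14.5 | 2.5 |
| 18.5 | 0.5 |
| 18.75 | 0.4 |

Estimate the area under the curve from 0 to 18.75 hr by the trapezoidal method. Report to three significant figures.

Trapezoidal AUC_0→18.75:
  [0→0.5]: (0.0+641.4)/2 × 0.5 = 160.35
  [0.5→6.5]: (641.4+76.0)/2 × 6 = 2152.2
  [6.5→9.5]: (76.0+21.1)/2 × 3 = 145.65
  [9.5→12.5]: (21.1+5.9)/2 × 3 = 40.5
  [12.5→14.5]: (5.9+2.5)/2 × 2 = 8.4
  [14.5→18.5]: (2.5+0.5)/2 × 4 = 6.0
  [18.5→18.75]: (0.5+0.4)/2 × 0.25 = 0.1125
  Sum = 2513.2125 µg/L·hr

AUC = 2510 µg/L·hr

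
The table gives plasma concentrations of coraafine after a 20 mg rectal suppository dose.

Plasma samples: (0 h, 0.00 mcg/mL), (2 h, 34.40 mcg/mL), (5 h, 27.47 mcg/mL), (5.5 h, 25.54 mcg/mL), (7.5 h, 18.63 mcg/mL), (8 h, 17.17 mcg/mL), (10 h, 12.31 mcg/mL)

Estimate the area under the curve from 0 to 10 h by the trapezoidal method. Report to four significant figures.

AUC = 223.1 mcg/mL·h

Trapezoidal AUC_0→10:
  [0→2]: (0.00+34.40)/2 × 2 = 34.4
  [2→5]: (34.40+27.47)/2 × 3 = 92.805
  [5→5.5]: (27.47+25.54)/2 × 0.5 = 13.2525
  [5.5→7.5]: (25.54+18.63)/2 × 2 = 44.17
  [7.5→8]: (18.63+17.17)/2 × 0.5 = 8.95
  [8→10]: (17.17+12.31)/2 × 2 = 29.48
  Sum = 223.0575 mcg/mL·h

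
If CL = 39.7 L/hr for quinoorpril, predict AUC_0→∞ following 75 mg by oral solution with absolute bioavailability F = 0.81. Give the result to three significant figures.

AUC_0→∞ = F × Dose / CL
        = 0.81 × 75 / 39.7 = 1.53023 mg/L·hr

AUC = 1.53 mg/L·hr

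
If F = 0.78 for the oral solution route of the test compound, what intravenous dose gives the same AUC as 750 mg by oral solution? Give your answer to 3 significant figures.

Systemic exposure from an extravascular dose = F × D_ev, so the equivalent IV dose is F × D_ev.
D_iv = F × D_ev = 0.78 × 750 = 585 mg

D_iv = 585 mg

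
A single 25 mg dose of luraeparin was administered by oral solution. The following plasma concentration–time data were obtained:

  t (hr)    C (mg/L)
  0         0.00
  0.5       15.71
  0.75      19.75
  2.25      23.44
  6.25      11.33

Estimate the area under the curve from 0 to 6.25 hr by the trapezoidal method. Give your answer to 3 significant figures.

AUC = 110 mg/L·hr

Trapezoidal AUC_0→6.25:
  [0→0.5]: (0.00+15.71)/2 × 0.5 = 3.9275
  [0.5→0.75]: (15.71+19.75)/2 × 0.25 = 4.4325
  [0.75→2.25]: (19.75+23.44)/2 × 1.5 = 32.3925
  [2.25→6.25]: (23.44+11.33)/2 × 4 = 69.54
  Sum = 110.2925 mg/L·hr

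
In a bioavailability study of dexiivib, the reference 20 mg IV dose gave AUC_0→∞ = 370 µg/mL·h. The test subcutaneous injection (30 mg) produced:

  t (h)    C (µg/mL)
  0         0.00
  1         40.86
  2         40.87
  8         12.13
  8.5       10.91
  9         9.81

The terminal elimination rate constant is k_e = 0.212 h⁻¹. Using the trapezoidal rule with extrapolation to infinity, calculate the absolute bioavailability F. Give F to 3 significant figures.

F = 0.500

Trapezoidal AUC_0→9 (subcutaneous injection):
  [0→1]: (0.00+40.86)/2 × 1 = 20.43
  [1→2]: (40.86+40.87)/2 × 1 = 40.865
  [2→8]: (40.87+12.13)/2 × 6 = 159.0
  [8→8.5]: (12.13+10.91)/2 × 0.5 = 5.76
  [8.5→9]: (10.91+9.81)/2 × 0.5 = 5.18
  Sum = 231.235 µg/mL·h
Tail: C_last/k_e = 9.81/0.212 = 46.274
AUC_0→∞ (subcutaneous injection) = 231.235 + 46.274 = 277.509 µg/mL·h
F = (AUC_ev/D_ev)/(AUC_iv/D_iv) = (277.509/30)/(370/20) = 9.2503/18.5 = 0.5000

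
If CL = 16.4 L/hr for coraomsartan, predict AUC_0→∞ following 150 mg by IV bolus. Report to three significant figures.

AUC_0→∞ = Dose_iv / CL
        = 150 / 16.4 = 9.14634 mg/L·hr

AUC = 9.15 mg/L·hr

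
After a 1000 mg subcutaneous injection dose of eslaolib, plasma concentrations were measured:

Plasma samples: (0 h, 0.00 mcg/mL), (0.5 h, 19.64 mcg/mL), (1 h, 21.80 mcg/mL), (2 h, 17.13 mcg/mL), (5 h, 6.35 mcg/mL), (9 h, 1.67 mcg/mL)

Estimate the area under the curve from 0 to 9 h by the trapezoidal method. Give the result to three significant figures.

AUC = 86.0 mcg/mL·h

Trapezoidal AUC_0→9:
  [0→0.5]: (0.00+19.64)/2 × 0.5 = 4.91
  [0.5→1]: (19.64+21.80)/2 × 0.5 = 10.36
  [1→2]: (21.80+17.13)/2 × 1 = 19.465
  [2→5]: (17.13+6.35)/2 × 3 = 35.22
  [5→9]: (6.35+1.67)/2 × 4 = 16.04
  Sum = 85.995 mcg/mL·h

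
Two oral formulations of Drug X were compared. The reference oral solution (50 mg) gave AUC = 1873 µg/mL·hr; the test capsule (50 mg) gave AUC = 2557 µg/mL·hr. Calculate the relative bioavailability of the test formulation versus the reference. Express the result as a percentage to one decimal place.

F_rel = 136.5%

F_rel = (AUC_test/D_test) / (AUC_ref/D_ref)
      = (2557/50) / (1873/50)
      = 51.14 / 37.46 = 1.3652 = 136.52%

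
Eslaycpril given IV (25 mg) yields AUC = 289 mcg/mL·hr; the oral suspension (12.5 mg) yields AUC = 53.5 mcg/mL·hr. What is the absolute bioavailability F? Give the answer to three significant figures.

F = (AUC_ev / D_ev) / (AUC_iv / D_iv)
  = (53.5/12.5) / (289/25)
  = 4.28 / 11.56 = 0.3702

F = 0.370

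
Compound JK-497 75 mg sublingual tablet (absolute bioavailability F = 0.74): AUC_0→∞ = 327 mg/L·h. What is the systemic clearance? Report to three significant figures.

CL = 0.170 L/h

CL = F × Dose / AUC_0→∞
   = 0.74 × 75 / 327 = 0.169725 L/h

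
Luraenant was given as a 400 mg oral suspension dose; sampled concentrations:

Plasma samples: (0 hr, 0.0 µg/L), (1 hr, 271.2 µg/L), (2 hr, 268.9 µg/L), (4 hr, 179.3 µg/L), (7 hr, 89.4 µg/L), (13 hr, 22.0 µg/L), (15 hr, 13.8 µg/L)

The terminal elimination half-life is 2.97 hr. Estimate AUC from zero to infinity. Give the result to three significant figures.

AUC = 1690 µg/L·hr

Trapezoidal AUC_0→15:
  [0→1]: (0.0+271.2)/2 × 1 = 135.6
  [1→2]: (271.2+268.9)/2 × 1 = 270.05
  [2→4]: (268.9+179.3)/2 × 2 = 448.2
  [4→7]: (179.3+89.4)/2 × 3 = 403.05
  [7→13]: (89.4+22.0)/2 × 6 = 334.2
  [13→15]: (22.0+13.8)/2 × 2 = 35.8
  Sum = 1626.9 µg/L·hr
k_e = ln2 / t½ = 0.693147 / 2.97 = 0.2334 hr^-1
Extrapolated tail: C_last / k_e = 13.8 / 0.2334 = 59.126
AUC_0→∞ = 1626.9 + 59.126 = 1686.026 µg/L·hr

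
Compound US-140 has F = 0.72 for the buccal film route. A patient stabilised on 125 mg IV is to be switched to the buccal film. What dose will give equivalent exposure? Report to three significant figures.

For equal systemic exposure: F × D_ev = D_iv
D_ev = D_iv / F = 125 / 0.72 = 173.611 mg

D_buccal = 174 mg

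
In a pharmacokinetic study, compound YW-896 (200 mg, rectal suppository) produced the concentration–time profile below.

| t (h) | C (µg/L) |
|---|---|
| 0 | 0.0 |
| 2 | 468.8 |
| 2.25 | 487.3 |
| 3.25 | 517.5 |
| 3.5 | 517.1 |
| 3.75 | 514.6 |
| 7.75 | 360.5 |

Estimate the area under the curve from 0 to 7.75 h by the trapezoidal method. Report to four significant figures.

AUC = 3099 µg/L·h

Trapezoidal AUC_0→7.75:
  [0→2]: (0.0+468.8)/2 × 2 = 468.8
  [2→2.25]: (468.8+487.3)/2 × 0.25 = 119.5125
  [2.25→3.25]: (487.3+517.5)/2 × 1 = 502.4
  [3.25→3.5]: (517.5+517.1)/2 × 0.25 = 129.325
  [3.5→3.75]: (517.1+514.6)/2 × 0.25 = 128.9625
  [3.75→7.75]: (514.6+360.5)/2 × 4 = 1750.2
  Sum = 3099.2 µg/L·h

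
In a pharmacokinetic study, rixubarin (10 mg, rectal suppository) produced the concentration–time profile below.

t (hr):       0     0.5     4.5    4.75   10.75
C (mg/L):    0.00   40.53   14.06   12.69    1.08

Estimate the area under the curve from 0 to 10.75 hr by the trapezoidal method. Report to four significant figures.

Trapezoidal AUC_0→10.75:
  [0→0.5]: (0.00+40.53)/2 × 0.5 = 10.1325
  [0.5→4.5]: (40.53+14.06)/2 × 4 = 109.18
  [4.5→4.75]: (14.06+12.69)/2 × 0.25 = 3.34375
  [4.75→10.75]: (12.69+1.08)/2 × 6 = 41.31
  Sum = 163.96625 mg/L·hr

AUC = 164.0 mg/L·hr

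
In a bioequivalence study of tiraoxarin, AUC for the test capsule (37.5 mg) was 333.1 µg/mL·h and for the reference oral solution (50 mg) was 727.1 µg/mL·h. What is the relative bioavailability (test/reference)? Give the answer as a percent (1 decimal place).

F_rel = (AUC_test/D_test) / (AUC_ref/D_ref)
      = (333.1/37.5) / (727.1/50)
      = 8.88267 / 14.542 = 0.6108 = 61.08%

F_rel = 61.1%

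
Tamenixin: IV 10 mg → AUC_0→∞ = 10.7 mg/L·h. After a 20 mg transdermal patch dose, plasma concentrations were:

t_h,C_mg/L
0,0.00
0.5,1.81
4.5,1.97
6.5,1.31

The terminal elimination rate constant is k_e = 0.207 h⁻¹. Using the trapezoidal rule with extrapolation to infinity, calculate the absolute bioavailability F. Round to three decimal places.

F = 0.823

Trapezoidal AUC_0→6.5 (transdermal patch):
  [0→0.5]: (0.00+1.81)/2 × 0.5 = 0.4525
  [0.5→4.5]: (1.81+1.97)/2 × 4 = 7.56
  [4.5→6.5]: (1.97+1.31)/2 × 2 = 3.28
  Sum = 11.2925 mg/L·h
Tail: C_last/k_e = 1.31/0.207 = 6.329
AUC_0→∞ (transdermal patch) = 11.2925 + 6.329 = 17.6215 mg/L·h
F = (AUC_ev/D_ev)/(AUC_iv/D_iv) = (17.6215/20)/(10.7/10) = 0.881075/1.07 = 0.8234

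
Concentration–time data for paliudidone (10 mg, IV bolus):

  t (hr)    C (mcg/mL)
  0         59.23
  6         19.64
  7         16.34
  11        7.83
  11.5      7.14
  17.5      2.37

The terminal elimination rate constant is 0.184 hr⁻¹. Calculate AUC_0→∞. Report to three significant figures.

AUC = 348 mcg/mL·hr

Trapezoidal AUC_0→17.5:
  [0→6]: (59.23+19.64)/2 × 6 = 236.61
  [6→7]: (19.64+16.34)/2 × 1 = 17.99
  [7→11]: (16.34+7.83)/2 × 4 = 48.34
  [11→11.5]: (7.83+7.14)/2 × 0.5 = 3.7425
  [11.5→17.5]: (7.14+2.37)/2 × 6 = 28.53
  Sum = 335.2125 mcg/mL·hr
Extrapolated tail: C_last / k_e = 2.37 / 0.184 = 12.880
AUC_0→∞ = 335.2125 + 12.880 = 348.0925 mcg/mL·hr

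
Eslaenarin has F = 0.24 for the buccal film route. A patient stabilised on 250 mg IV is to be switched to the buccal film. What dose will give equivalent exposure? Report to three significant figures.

For equal systemic exposure: F × D_ev = D_iv
D_ev = D_iv / F = 250 / 0.24 = 1041.67 mg

D_buccal = 1040 mg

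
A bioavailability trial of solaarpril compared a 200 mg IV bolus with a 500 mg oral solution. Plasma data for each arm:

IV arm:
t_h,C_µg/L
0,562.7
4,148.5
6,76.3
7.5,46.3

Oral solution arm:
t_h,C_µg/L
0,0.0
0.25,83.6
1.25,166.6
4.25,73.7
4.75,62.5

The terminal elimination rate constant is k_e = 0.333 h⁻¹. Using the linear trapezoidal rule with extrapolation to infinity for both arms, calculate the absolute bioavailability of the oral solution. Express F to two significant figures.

F = 0.15

Trapezoidal AUC_0→7.5 (IV):
  [0→4]: (562.7+148.5)/2 × 4 = 1422.4
  [4→6]: (148.5+76.3)/2 × 2 = 224.8
  [6→7.5]: (76.3+46.3)/2 × 1.5 = 91.95
  Sum = 1739.15 µg/L·h
IV tail: 46.3/0.333 = 139.039; AUC_iv,0→∞ = 1739.15 + 139.039 = 1878.189 µg/L·h
Trapezoidal AUC_0→4.75 (oral solution):
  [0→0.25]: (0.0+83.6)/2 × 0.25 = 10.45
  [0.25→1.25]: (83.6+166.6)/2 × 1 = 125.1
  [1.25→4.25]: (166.6+73.7)/2 × 3 = 360.45
  [4.25→4.75]: (73.7+62.5)/2 × 0.5 = 34.05
  Sum = 530.05 µg/L·h
oral solution tail: 62.5/0.333 = 187.688; AUC_ev,0→∞ = 530.05 + 187.688 = 717.738 µg/L·h
F = (AUC_ev/D_ev)/(AUC_iv/D_iv) = (717.738/500)/(1878.189/200) = 1.435476/9.390945 = 0.1529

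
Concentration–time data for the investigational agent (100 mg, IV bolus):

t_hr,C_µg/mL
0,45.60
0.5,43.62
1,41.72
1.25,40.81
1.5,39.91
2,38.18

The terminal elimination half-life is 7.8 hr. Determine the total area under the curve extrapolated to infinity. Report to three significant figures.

Trapezoidal AUC_0→2:
  [0→0.5]: (45.60+43.62)/2 × 0.5 = 22.305
  [0.5→1]: (43.62+41.72)/2 × 0.5 = 21.335
  [1→1.25]: (41.72+40.81)/2 × 0.25 = 10.31625
  [1.25→1.5]: (40.81+39.91)/2 × 0.25 = 10.09
  [1.5→2]: (39.91+38.18)/2 × 0.5 = 19.5225
  Sum = 83.56875 µg/mL·hr
k_e = ln2 / t½ = 0.693147 / 7.8 = 0.0889 hr^-1
Extrapolated tail: C_last / k_e = 38.18 / 0.0889 = 429.471
AUC_0→∞ = 83.56875 + 429.471 = 513.03975 µg/mL·hr

AUC = 513 µg/mL·hr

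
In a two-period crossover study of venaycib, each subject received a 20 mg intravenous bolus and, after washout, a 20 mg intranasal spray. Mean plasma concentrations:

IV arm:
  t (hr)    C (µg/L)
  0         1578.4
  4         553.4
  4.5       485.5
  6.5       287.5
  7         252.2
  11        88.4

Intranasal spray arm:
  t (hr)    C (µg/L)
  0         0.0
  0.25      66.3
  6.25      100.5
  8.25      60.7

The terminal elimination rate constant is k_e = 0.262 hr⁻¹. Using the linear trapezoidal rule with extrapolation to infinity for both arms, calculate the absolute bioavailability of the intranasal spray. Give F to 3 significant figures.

F = 0.140

Trapezoidal AUC_0→11 (IV):
  [0→4]: (1578.4+553.4)/2 × 4 = 4263.6
  [4→4.5]: (553.4+485.5)/2 × 0.5 = 259.725
  [4.5→6.5]: (485.5+287.5)/2 × 2 = 773.0
  [6.5→7]: (287.5+252.2)/2 × 0.5 = 134.925
  [7→11]: (252.2+88.4)/2 × 4 = 681.2
  Sum = 6112.45 µg/L·hr
IV tail: 88.4/0.262 = 337.405; AUC_iv,0→∞ = 6112.45 + 337.405 = 6449.855 µg/L·hr
Trapezoidal AUC_0→8.25 (intranasal spray):
  [0→0.25]: (0.0+66.3)/2 × 0.25 = 8.2875
  [0.25→6.25]: (66.3+100.5)/2 × 6 = 500.4
  [6.25→8.25]: (100.5+60.7)/2 × 2 = 161.2
  Sum = 669.8875 µg/L·hr
intranasal spray tail: 60.7/0.262 = 231.679; AUC_ev,0→∞ = 669.8875 + 231.679 = 901.5665 µg/L·hr
F = (AUC_ev/D_ev)/(AUC_iv/D_iv) = (901.5665/20)/(6449.855/20) = 45.078325/322.49275 = 0.1398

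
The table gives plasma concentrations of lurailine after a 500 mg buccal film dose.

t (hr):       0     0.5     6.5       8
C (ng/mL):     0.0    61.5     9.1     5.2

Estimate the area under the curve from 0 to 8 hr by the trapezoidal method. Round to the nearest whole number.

Trapezoidal AUC_0→8:
  [0→0.5]: (0.0+61.5)/2 × 0.5 = 15.375
  [0.5→6.5]: (61.5+9.1)/2 × 6 = 211.8
  [6.5→8]: (9.1+5.2)/2 × 1.5 = 10.725
  Sum = 237.9 ng/mL·hr

AUC = 238 ng/mL·hr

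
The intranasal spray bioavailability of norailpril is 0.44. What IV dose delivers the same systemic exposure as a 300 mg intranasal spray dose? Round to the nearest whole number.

D_iv = 132 mg

Systemic exposure from an extravascular dose = F × D_ev, so the equivalent IV dose is F × D_ev.
D_iv = F × D_ev = 0.44 × 300 = 132 mg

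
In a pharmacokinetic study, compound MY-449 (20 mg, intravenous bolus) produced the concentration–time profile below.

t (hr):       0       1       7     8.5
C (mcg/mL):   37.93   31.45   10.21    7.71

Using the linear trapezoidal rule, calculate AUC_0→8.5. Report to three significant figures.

Trapezoidal AUC_0→8.5:
  [0→1]: (37.93+31.45)/2 × 1 = 34.69
  [1→7]: (31.45+10.21)/2 × 6 = 124.98
  [7→8.5]: (10.21+7.71)/2 × 1.5 = 13.44
  Sum = 173.11 mcg/mL·hr

AUC = 173 mcg/mL·hr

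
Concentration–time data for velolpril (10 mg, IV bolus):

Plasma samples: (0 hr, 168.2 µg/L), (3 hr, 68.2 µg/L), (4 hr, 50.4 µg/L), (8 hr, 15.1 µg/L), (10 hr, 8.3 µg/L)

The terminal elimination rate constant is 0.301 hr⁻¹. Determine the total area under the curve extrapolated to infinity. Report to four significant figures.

Trapezoidal AUC_0→10:
  [0→3]: (168.2+68.2)/2 × 3 = 354.6
  [3→4]: (68.2+50.4)/2 × 1 = 59.3
  [4→8]: (50.4+15.1)/2 × 4 = 131.0
  [8→10]: (15.1+8.3)/2 × 2 = 23.4
  Sum = 568.3 µg/L·hr
Extrapolated tail: C_last / k_e = 8.3 / 0.301 = 27.575
AUC_0→∞ = 568.3 + 27.575 = 595.875 µg/L·hr

AUC = 595.9 µg/L·hr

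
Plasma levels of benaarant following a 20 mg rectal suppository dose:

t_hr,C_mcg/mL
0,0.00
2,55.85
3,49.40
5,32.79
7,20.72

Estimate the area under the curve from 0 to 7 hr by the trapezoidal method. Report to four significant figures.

Trapezoidal AUC_0→7:
  [0→2]: (0.00+55.85)/2 × 2 = 55.85
  [2→3]: (55.85+49.40)/2 × 1 = 52.625
  [3→5]: (49.40+32.79)/2 × 2 = 82.19
  [5→7]: (32.79+20.72)/2 × 2 = 53.51
  Sum = 244.175 mcg/mL·hr

AUC = 244.2 mcg/mL·hr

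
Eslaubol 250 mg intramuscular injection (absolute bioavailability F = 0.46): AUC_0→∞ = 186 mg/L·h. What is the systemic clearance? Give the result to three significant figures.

CL = 0.618 L/h

CL = F × Dose / AUC_0→∞
   = 0.46 × 250 / 186 = 0.61828 L/h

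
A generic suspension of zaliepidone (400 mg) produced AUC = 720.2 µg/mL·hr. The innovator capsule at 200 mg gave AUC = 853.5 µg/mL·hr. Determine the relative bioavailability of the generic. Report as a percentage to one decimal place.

F_rel = 42.2%

F_rel = (AUC_test/D_test) / (AUC_ref/D_ref)
      = (720.2/400) / (853.5/200)
      = 1.8005 / 4.2675 = 0.4219 = 42.19%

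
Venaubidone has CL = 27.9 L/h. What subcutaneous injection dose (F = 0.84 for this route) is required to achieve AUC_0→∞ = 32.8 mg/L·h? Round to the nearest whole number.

Dose = 1089 mg

Dose = CL × AUC_0→∞ / F
     = 27.9 × 32.8 / 0.84 = 1089.43 mg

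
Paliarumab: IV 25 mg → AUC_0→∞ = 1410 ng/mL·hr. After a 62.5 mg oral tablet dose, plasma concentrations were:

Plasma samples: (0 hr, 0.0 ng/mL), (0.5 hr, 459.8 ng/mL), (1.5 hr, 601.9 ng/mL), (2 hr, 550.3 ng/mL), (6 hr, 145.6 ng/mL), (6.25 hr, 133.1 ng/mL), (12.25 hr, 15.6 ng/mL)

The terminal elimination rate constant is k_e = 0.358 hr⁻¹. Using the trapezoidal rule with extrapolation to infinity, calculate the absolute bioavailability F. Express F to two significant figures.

Trapezoidal AUC_0→12.25 (oral tablet):
  [0→0.5]: (0.0+459.8)/2 × 0.5 = 114.95
  [0.5→1.5]: (459.8+601.9)/2 × 1 = 530.85
  [1.5→2]: (601.9+550.3)/2 × 0.5 = 288.05
  [2→6]: (550.3+145.6)/2 × 4 = 1391.8
  [6→6.25]: (145.6+133.1)/2 × 0.25 = 34.8375
  [6.25→12.25]: (133.1+15.6)/2 × 6 = 446.1
  Sum = 2806.5875 ng/mL·hr
Tail: C_last/k_e = 15.6/0.358 = 43.575
AUC_0→∞ (oral tablet) = 2806.5875 + 43.575 = 2850.1625 ng/mL·hr
F = (AUC_ev/D_ev)/(AUC_iv/D_iv) = (2850.1625/62.5)/(1410/25) = 45.6026/56.4 = 0.8086

F = 0.81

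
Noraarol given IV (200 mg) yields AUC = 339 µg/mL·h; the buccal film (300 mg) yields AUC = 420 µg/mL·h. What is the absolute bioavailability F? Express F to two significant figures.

F = (AUC_ev / D_ev) / (AUC_iv / D_iv)
  = (420/300) / (339/200)
  = 1.4 / 1.695 = 0.8260

F = 0.83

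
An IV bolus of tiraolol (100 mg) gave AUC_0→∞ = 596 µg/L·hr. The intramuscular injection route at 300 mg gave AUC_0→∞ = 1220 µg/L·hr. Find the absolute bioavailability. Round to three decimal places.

F = 0.682

F = (AUC_ev / D_ev) / (AUC_iv / D_iv)
  = (1220/300) / (596/100)
  = 4.06667 / 5.96 = 0.6823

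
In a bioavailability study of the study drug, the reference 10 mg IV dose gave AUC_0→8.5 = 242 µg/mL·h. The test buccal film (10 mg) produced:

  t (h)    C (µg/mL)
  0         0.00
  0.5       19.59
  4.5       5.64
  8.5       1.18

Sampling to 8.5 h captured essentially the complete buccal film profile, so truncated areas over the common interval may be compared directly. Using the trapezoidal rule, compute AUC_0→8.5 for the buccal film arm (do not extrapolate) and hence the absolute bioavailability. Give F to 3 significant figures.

Trapezoidal AUC_0→8.5 (buccal film):
  [0→0.5]: (0.00+19.59)/2 × 0.5 = 4.8975
  [0.5→4.5]: (19.59+5.64)/2 × 4 = 50.46
  [4.5→8.5]: (5.64+1.18)/2 × 4 = 13.64
  Sum = 68.9975 µg/mL·h
F = (AUC_ev/D_ev)/(AUC_iv/D_iv) = (68.9975/10)/(242/10) = 6.89975/24.2 = 0.2851

F = 0.285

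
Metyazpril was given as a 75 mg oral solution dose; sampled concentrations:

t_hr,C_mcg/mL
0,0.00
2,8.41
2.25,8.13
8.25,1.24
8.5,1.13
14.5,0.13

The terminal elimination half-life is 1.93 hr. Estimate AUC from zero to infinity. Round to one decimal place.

AUC = 43.0 mcg/mL·hr

Trapezoidal AUC_0→14.5:
  [0→2]: (0.00+8.41)/2 × 2 = 8.41
  [2→2.25]: (8.41+8.13)/2 × 0.25 = 2.0675
  [2.25→8.25]: (8.13+1.24)/2 × 6 = 28.11
  [8.25→8.5]: (1.24+1.13)/2 × 0.25 = 0.29625
  [8.5→14.5]: (1.13+0.13)/2 × 6 = 3.78
  Sum = 42.66375 mcg/mL·hr
k_e = ln2 / t½ = 0.693147 / 1.93 = 0.3591 hr^-1
Extrapolated tail: C_last / k_e = 0.13 / 0.3591 = 0.362
AUC_0→∞ = 42.66375 + 0.362 = 43.02575 mcg/mL·hr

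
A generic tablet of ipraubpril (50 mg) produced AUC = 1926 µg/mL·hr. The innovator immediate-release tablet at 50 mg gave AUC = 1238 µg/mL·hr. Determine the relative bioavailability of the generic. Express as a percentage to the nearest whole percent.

F_rel = 156%

F_rel = (AUC_test/D_test) / (AUC_ref/D_ref)
      = (1926/50) / (1238/50)
      = 38.52 / 24.76 = 1.5557 = 155.57%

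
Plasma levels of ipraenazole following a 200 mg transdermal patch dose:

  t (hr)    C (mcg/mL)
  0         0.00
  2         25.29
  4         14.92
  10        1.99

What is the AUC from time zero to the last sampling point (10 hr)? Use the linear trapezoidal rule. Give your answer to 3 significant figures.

Trapezoidal AUC_0→10:
  [0→2]: (0.00+25.29)/2 × 2 = 25.29
  [2→4]: (25.29+14.92)/2 × 2 = 40.21
  [4→10]: (14.92+1.99)/2 × 6 = 50.73
  Sum = 116.23 mcg/mL·hr

AUC = 116 mcg/mL·hr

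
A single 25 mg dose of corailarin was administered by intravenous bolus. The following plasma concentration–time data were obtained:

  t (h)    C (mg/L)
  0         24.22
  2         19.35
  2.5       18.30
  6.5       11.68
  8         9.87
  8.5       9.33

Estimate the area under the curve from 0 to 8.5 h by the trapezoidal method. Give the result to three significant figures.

Trapezoidal AUC_0→8.5:
  [0→2]: (24.22+19.35)/2 × 2 = 43.57
  [2→2.5]: (19.35+18.30)/2 × 0.5 = 9.4125
  [2.5→6.5]: (18.30+11.68)/2 × 4 = 59.96
  [6.5→8]: (11.68+9.87)/2 × 1.5 = 16.1625
  [8→8.5]: (9.87+9.33)/2 × 0.5 = 4.8
  Sum = 133.905 mg/L·h

AUC = 134 mg/L·h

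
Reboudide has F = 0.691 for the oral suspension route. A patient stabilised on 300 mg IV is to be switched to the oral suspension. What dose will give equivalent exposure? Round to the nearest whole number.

For equal systemic exposure: F × D_ev = D_iv
D_ev = D_iv / F = 300 / 0.691 = 434.153 mg

D_oral = 434 mg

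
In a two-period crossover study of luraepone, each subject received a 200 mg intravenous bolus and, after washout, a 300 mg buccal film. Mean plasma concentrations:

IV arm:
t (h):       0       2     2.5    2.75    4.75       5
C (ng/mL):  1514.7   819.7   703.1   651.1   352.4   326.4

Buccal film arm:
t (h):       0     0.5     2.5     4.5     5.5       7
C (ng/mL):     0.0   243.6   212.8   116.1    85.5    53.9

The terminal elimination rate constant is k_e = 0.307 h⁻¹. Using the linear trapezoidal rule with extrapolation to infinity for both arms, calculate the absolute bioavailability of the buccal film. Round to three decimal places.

F = 0.162

Trapezoidal AUC_0→5 (IV):
  [0→2]: (1514.7+819.7)/2 × 2 = 2334.4
  [2→2.5]: (819.7+703.1)/2 × 0.5 = 380.7
  [2.5→2.75]: (703.1+651.1)/2 × 0.25 = 169.275
  [2.75→4.75]: (651.1+352.4)/2 × 2 = 1003.5
  [4.75→5]: (352.4+326.4)/2 × 0.25 = 84.85
  Sum = 3972.725 ng/mL·h
IV tail: 326.4/0.307 = 1063.192; AUC_iv,0→∞ = 3972.725 + 1063.192 = 5035.917 ng/mL·h
Trapezoidal AUC_0→7 (buccal film):
  [0→0.5]: (0.0+243.6)/2 × 0.5 = 60.9
  [0.5→2.5]: (243.6+212.8)/2 × 2 = 456.4
  [2.5→4.5]: (212.8+116.1)/2 × 2 = 328.9
  [4.5→5.5]: (116.1+85.5)/2 × 1 = 100.8
  [5.5→7]: (85.5+53.9)/2 × 1.5 = 104.55
  Sum = 1051.55 ng/mL·h
buccal film tail: 53.9/0.307 = 175.570; AUC_ev,0→∞ = 1051.55 + 175.570 = 1227.12 ng/mL·h
F = (AUC_ev/D_ev)/(AUC_iv/D_iv) = (1227.12/300)/(5035.917/200) = 4.0904/25.179585 = 0.1624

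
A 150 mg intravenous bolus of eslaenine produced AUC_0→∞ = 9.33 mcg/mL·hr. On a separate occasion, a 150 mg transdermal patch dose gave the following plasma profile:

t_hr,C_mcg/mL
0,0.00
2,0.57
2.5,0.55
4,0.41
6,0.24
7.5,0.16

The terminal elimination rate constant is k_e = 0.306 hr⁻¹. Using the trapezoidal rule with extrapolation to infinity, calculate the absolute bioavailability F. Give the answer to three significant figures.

Trapezoidal AUC_0→7.5 (transdermal patch):
  [0→2]: (0.00+0.57)/2 × 2 = 0.57
  [2→2.5]: (0.57+0.55)/2 × 0.5 = 0.28
  [2.5→4]: (0.55+0.41)/2 × 1.5 = 0.72
  [4→6]: (0.41+0.24)/2 × 2 = 0.65
  [6→7.5]: (0.24+0.16)/2 × 1.5 = 0.3
  Sum = 2.52 mcg/mL·hr
Tail: C_last/k_e = 0.16/0.306 = 0.523
AUC_0→∞ (transdermal patch) = 2.52 + 0.523 = 3.043 mcg/mL·hr
F = (AUC_ev/D_ev)/(AUC_iv/D_iv) = (3.043/150)/(9.33/150) = 0.0202867/0.0622 = 0.3262

F = 0.326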